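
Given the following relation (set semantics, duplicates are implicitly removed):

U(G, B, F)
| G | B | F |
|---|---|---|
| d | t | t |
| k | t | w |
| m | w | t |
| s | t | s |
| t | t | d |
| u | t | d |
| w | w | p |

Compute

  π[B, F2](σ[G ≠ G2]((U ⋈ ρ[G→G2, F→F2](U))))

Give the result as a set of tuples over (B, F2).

{(t, d), (t, s), (t, t), (t, w), (w, p), (w, t)}

ρ[G→G2, F→F2]: schema becomes (G2, B, F2); tuples unchanged.
Natural join on B: {(d, t, t, d, t), (d, t, t, k, w), (d, t, t, s, s), (d, t, t, t, d), (d, t, t, u, d), (k, t, w, d, t), (k, t, w, k, w), (k, t, w, s, s), (k, t, w, t, d), (k, t, w, u, d), (m, w, t, m, t), (m, w, t, w, p), (s, t, s, d, t), (s, t, s, k, w), (s, t, s, s, s), (s, t, s, t, d), (s, t, s, u, d), (t, t, d, d, t), (t, t, d, k, w), (t, t, d, s, s), (t, t, d, t, d), (t, t, d, u, d), (u, t, d, d, t), (u, t, d, k, w), (u, t, d, s, s), (u, t, d, t, d), (u, t, d, u, d), (w, w, p, m, t), (w, w, p, w, p)}
Selection G ≠ G2: {(d, t, t, k, w), (d, t, t, s, s), (d, t, t, t, d), (d, t, t, u, d), (k, t, w, d, t), (k, t, w, s, s), (k, t, w, t, d), (k, t, w, u, d), (m, w, t, w, p), (s, t, s, d, t), (s, t, s, k, w), (s, t, s, t, d), (s, t, s, u, d), (t, t, d, d, t), (t, t, d, k, w), (t, t, d, s, s), (t, t, d, u, d), (u, t, d, d, t), (u, t, d, k, w), (u, t, d, s, s), (u, t, d, t, d), (w, w, p, m, t)}
π[B, F2]: project onto (B, F2) (16 duplicate(s) eliminated) → {(t, d), (t, s), (t, t), (t, w), (w, p), (w, t)}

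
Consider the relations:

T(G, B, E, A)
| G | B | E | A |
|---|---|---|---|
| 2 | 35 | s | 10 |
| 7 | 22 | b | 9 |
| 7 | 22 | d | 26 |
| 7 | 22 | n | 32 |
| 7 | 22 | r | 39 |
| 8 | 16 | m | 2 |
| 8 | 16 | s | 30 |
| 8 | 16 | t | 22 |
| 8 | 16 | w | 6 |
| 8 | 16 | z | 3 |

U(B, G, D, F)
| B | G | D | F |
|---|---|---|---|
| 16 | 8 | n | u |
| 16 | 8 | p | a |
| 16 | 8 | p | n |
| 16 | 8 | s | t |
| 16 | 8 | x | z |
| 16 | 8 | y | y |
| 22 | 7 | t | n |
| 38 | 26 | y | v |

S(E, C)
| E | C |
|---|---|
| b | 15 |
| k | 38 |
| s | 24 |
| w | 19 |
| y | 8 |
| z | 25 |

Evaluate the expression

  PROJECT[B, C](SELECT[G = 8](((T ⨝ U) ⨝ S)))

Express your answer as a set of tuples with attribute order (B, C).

Natural join on G, B: {(7, 22, b, 9, t, n), (7, 22, d, 26, t, n), (7, 22, n, 32, t, n), (7, 22, r, 39, t, n), (8, 16, m, 2, n, u), (8, 16, m, 2, p, a), (8, 16, m, 2, p, n), (8, 16, m, 2, s, t), (8, 16, m, 2, x, z), (8, 16, m, 2, y, y), (8, 16, s, 30, n, u), (8, 16, s, 30, p, a), (8, 16, s, 30, p, n), (8, 16, s, 30, s, t), (8, 16, s, 30, x, z), (8, 16, s, 30, y, y), (8, 16, t, 22, n, u), (8, 16, t, 22, p, a), (8, 16, t, 22, p, n), (8, 16, t, 22, s, t), (8, 16, t, 22, x, z), (8, 16, t, 22, y, y), (8, 16, w, 6, n, u), (8, 16, w, 6, p, a), (8, 16, w, 6, p, n), (8, 16, w, 6, s, t), (8, 16, w, 6, x, z), (8, 16, w, 6, y, y), (8, 16, z, 3, n, u), (8, 16, z, 3, p, a), (8, 16, z, 3, p, n), (8, 16, z, 3, s, t), (8, 16, z, 3, x, z), (8, 16, z, 3, y, y)}
Natural join on E: {(7, 22, b, 9, t, n, 15), (8, 16, s, 30, n, u, 24), (8, 16, s, 30, p, a, 24), (8, 16, s, 30, p, n, 24), (8, 16, s, 30, s, t, 24), (8, 16, s, 30, x, z, 24), (8, 16, s, 30, y, y, 24), (8, 16, w, 6, n, u, 19), (8, 16, w, 6, p, a, 19), (8, 16, w, 6, p, n, 19), (8, 16, w, 6, s, t, 19), (8, 16, w, 6, x, z, 19), (8, 16, w, 6, y, y, 19), (8, 16, z, 3, n, u, 25), (8, 16, z, 3, p, a, 25), (8, 16, z, 3, p, n, 25), (8, 16, z, 3, s, t, 25), (8, 16, z, 3, x, z, 25), (8, 16, z, 3, y, y, 25)}
Filtering on G = 8 leaves {(8, 16, s, 30, n, u, 24), (8, 16, s, 30, p, a, 24), (8, 16, s, 30, p, n, 24), (8, 16, s, 30, s, t, 24), (8, 16, s, 30, x, z, 24), (8, 16, s, 30, y, y, 24), (8, 16, w, 6, n, u, 19), (8, 16, w, 6, p, a, 19), (8, 16, w, 6, p, n, 19), (8, 16, w, 6, s, t, 19), (8, 16, w, 6, x, z, 19), (8, 16, w, 6, y, y, 19), (8, 16, z, 3, n, u, 25), (8, 16, z, 3, p, a, 25), (8, 16, z, 3, p, n, 25), (8, 16, z, 3, s, t, 25), (8, 16, z, 3, x, z, 25), (8, 16, z, 3, y, y, 25)}.
Projecting to B, C (15 duplicate(s) eliminated): {(16, 19), (16, 24), (16, 25)}

{(16, 19), (16, 24), (16, 25)}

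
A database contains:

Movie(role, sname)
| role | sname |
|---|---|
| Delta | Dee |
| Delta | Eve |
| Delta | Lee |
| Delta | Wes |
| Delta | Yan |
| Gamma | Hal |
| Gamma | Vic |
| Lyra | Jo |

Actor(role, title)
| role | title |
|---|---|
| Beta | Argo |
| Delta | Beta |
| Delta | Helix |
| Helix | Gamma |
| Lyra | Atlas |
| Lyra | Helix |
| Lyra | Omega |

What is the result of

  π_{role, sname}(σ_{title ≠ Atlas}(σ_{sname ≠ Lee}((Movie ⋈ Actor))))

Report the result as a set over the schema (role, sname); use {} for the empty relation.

{(Delta, Dee), (Delta, Eve), (Delta, Wes), (Delta, Yan), (Lyra, Jo)}

Movie ⋈ Actor (natural join on role): {(Delta, Dee, Beta), (Delta, Dee, Helix), (Delta, Eve, Beta), (Delta, Eve, Helix), (Delta, Lee, Beta), (Delta, Lee, Helix), (Delta, Wes, Beta), (Delta, Wes, Helix), (Delta, Yan, Beta), (Delta, Yan, Helix), (Lyra, Jo, Atlas), (Lyra, Jo, Helix), (Lyra, Jo, Omega)}
Selection sname ≠ Lee: {(Delta, Dee, Beta), (Delta, Dee, Helix), (Delta, Eve, Beta), (Delta, Eve, Helix), (Delta, Wes, Beta), (Delta, Wes, Helix), (Delta, Yan, Beta), (Delta, Yan, Helix), (Lyra, Jo, Atlas), (Lyra, Jo, Helix), (Lyra, Jo, Omega)}
Selection title ≠ Atlas: {(Delta, Dee, Beta), (Delta, Dee, Helix), (Delta, Eve, Beta), (Delta, Eve, Helix), (Delta, Wes, Beta), (Delta, Wes, Helix), (Delta, Yan, Beta), (Delta, Yan, Helix), (Lyra, Jo, Helix), (Lyra, Jo, Omega)}
Keep only column(s) role, sname (5 duplicate(s) eliminated): {(Delta, Dee), (Delta, Eve), (Delta, Wes), (Delta, Yan), (Lyra, Jo)}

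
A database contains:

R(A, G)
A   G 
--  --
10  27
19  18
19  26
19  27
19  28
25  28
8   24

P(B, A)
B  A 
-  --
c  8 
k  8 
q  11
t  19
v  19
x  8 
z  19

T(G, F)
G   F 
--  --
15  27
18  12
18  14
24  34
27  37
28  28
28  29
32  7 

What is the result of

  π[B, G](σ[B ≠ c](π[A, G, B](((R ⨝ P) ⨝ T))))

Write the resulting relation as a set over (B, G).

{(k, 24), (t, 18), (t, 27), (t, 28), (v, 18), (v, 27), (v, 28), (x, 24), (z, 18), (z, 27), (z, 28)}

Natural join on A: {(19, 18, t), (19, 18, v), (19, 18, z), (19, 26, t), (19, 26, v), (19, 26, z), (19, 27, t), (19, 27, v), (19, 27, z), (19, 28, t), (19, 28, v), (19, 28, z), (8, 24, c), (8, 24, k), (8, 24, x)}
Natural join on G: {(19, 18, t, 12), (19, 18, t, 14), (19, 18, v, 12), (19, 18, v, 14), (19, 18, z, 12), (19, 18, z, 14), (19, 27, t, 37), (19, 27, v, 37), (19, 27, z, 37), (19, 28, t, 28), (19, 28, t, 29), (19, 28, v, 28), (19, 28, v, 29), (19, 28, z, 28), (19, 28, z, 29), (8, 24, c, 34), (8, 24, k, 34), (8, 24, x, 34)}
Projecting to A, G, B (6 duplicate(s) eliminated): {(19, 18, t), (19, 18, v), (19, 18, z), (19, 27, t), (19, 27, v), (19, 27, z), (19, 28, t), (19, 28, v), (19, 28, z), (8, 24, c), (8, 24, k), (8, 24, x)}
σ[B ≠ c]: keep tuples satisfying B ≠ c → {(19, 18, t), (19, 18, v), (19, 18, z), (19, 27, t), (19, 27, v), (19, 27, z), (19, 28, t), (19, 28, v), (19, 28, z), (8, 24, k), (8, 24, x)}
Projecting to B, G: {(k, 24), (t, 18), (t, 27), (t, 28), (v, 18), (v, 27), (v, 28), (x, 24), (z, 18), (z, 27), (z, 28)}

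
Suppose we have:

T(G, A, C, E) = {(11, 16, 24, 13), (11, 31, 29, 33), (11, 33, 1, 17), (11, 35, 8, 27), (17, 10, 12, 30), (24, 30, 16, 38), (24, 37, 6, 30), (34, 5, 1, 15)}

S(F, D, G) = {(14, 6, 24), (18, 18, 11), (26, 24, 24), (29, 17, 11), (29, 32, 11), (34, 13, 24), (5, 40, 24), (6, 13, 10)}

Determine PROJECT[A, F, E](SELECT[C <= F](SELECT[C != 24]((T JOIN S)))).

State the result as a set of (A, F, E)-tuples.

{(30, 26, 38), (30, 34, 38), (31, 29, 33), (33, 18, 17), (33, 29, 17), (35, 18, 27), (35, 29, 27), (37, 14, 30), (37, 26, 30), (37, 34, 30)}

T ⋈ S (natural join on G): {(11, 16, 24, 13, 18, 18), (11, 16, 24, 13, 29, 17), (11, 16, 24, 13, 29, 32), (11, 31, 29, 33, 18, 18), (11, 31, 29, 33, 29, 17), (11, 31, 29, 33, 29, 32), (11, 33, 1, 17, 18, 18), (11, 33, 1, 17, 29, 17), (11, 33, 1, 17, 29, 32), (11, 35, 8, 27, 18, 18), (11, 35, 8, 27, 29, 17), (11, 35, 8, 27, 29, 32), (24, 30, 16, 38, 14, 6), (24, 30, 16, 38, 26, 24), (24, 30, 16, 38, 34, 13), (24, 30, 16, 38, 5, 40), (24, 37, 6, 30, 14, 6), (24, 37, 6, 30, 26, 24), (24, 37, 6, 30, 34, 13), (24, 37, 6, 30, 5, 40)}
Apply σ_{C != 24}; surviving tuples: {(11, 31, 29, 33, 18, 18), (11, 31, 29, 33, 29, 17), (11, 31, 29, 33, 29, 32), (11, 33, 1, 17, 18, 18), (11, 33, 1, 17, 29, 17), (11, 33, 1, 17, 29, 32), (11, 35, 8, 27, 18, 18), (11, 35, 8, 27, 29, 17), (11, 35, 8, 27, 29, 32), (24, 30, 16, 38, 14, 6), (24, 30, 16, 38, 26, 24), (24, 30, 16, 38, 34, 13), (24, 30, 16, 38, 5, 40), (24, 37, 6, 30, 14, 6), (24, 37, 6, 30, 26, 24), (24, 37, 6, 30, 34, 13), (24, 37, 6, 30, 5, 40)}
Apply σ_{C <= F}; surviving tuples: {(11, 31, 29, 33, 29, 17), (11, 31, 29, 33, 29, 32), (11, 33, 1, 17, 18, 18), (11, 33, 1, 17, 29, 17), (11, 33, 1, 17, 29, 32), (11, 35, 8, 27, 18, 18), (11, 35, 8, 27, 29, 17), (11, 35, 8, 27, 29, 32), (24, 30, 16, 38, 26, 24), (24, 30, 16, 38, 34, 13), (24, 37, 6, 30, 14, 6), (24, 37, 6, 30, 26, 24), (24, 37, 6, 30, 34, 13)}
π[A, F, E]: project onto (A, F, E) (3 duplicate(s) eliminated) → {(30, 26, 38), (30, 34, 38), (31, 29, 33), (33, 18, 17), (33, 29, 17), (35, 18, 27), (35, 29, 27), (37, 14, 30), (37, 26, 30), (37, 34, 30)}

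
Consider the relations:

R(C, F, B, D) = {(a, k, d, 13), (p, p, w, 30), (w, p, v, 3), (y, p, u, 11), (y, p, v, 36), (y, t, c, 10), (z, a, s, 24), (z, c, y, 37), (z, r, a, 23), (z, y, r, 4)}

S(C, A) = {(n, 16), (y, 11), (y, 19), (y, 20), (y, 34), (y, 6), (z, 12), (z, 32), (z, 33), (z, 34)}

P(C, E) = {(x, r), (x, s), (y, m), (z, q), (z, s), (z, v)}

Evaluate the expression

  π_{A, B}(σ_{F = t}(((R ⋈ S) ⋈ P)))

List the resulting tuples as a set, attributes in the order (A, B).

{(11, c), (19, c), (20, c), (34, c), (6, c)}

Joining R and S on C yields {(y, p, u, 11, 11), (y, p, u, 11, 19), (y, p, u, 11, 20), (y, p, u, 11, 34), (y, p, u, 11, 6), (y, p, v, 36, 11), (y, p, v, 36, 19), (y, p, v, 36, 20), (y, p, v, 36, 34), (y, p, v, 36, 6), (y, t, c, 10, 11), (y, t, c, 10, 19), (y, t, c, 10, 20), (y, t, c, 10, 34), (y, t, c, 10, 6), (z, a, s, 24, 12), (z, a, s, 24, 32), (z, a, s, 24, 33), (z, a, s, 24, 34), (z, c, y, 37, 12), (z, c, y, 37, 32), (z, c, y, 37, 33), (z, c, y, 37, 34), (z, r, a, 23, 12), (z, r, a, 23, 32), (z, r, a, 23, 33), (z, r, a, 23, 34), (z, y, r, 4, 12), (z, y, r, 4, 32), (z, y, r, 4, 33), (z, y, r, 4, 34)}.
Joining (R ⋈ S) and P on C yields {(y, p, u, 11, 11, m), (y, p, u, 11, 19, m), (y, p, u, 11, 20, m), (y, p, u, 11, 34, m), (y, p, u, 11, 6, m), (y, p, v, 36, 11, m), (y, p, v, 36, 19, m), (y, p, v, 36, 20, m), (y, p, v, 36, 34, m), (y, p, v, 36, 6, m), (y, t, c, 10, 11, m), (y, t, c, 10, 19, m), (y, t, c, 10, 20, m), (y, t, c, 10, 34, m), (y, t, c, 10, 6, m), (z, a, s, 24, 12, q), (z, a, s, 24, 12, s), (z, a, s, 24, 12, v), (z, a, s, 24, 32, q), (z, a, s, 24, 32, s), (z, a, s, 24, 32, v), (z, a, s, 24, 33, q), (z, a, s, 24, 33, s), (z, a, s, 24, 33, v), (z, a, s, 24, 34, q), (z, a, s, 24, 34, s), (z, a, s, 24, 34, v), (z, c, y, 37, 12, q), (z, c, y, 37, 12, s), (z, c, y, 37, 12, v), (z, c, y, 37, 32, q), (z, c, y, 37, 32, s), (z, c, y, 37, 32, v), (z, c, y, 37, 33, q), (z, c, y, 37, 33, s), (z, c, y, 37, 33, v), (z, c, y, 37, 34, q), (z, c, y, 37, 34, s), (z, c, y, 37, 34, v), (z, r, a, 23, 12, q), (z, r, a, 23, 12, s), (z, r, a, 23, 12, v), (z, r, a, 23, 32, q), (z, r, a, 23, 32, s), (z, r, a, 23, 32, v), (z, r, a, 23, 33, q), (z, r, a, 23, 33, s), (z, r, a, 23, 33, v), (z, r, a, 23, 34, q), (z, r, a, 23, 34, s), (z, r, a, 23, 34, v), (z, y, r, 4, 12, q), (z, y, r, 4, 12, s), (z, y, r, 4, 12, v), (z, y, r, 4, 32, q), (z, y, r, 4, 32, s), (z, y, r, 4, 32, v), (z, y, r, 4, 33, q), (z, y, r, 4, 33, s), (z, y, r, 4, 33, v), (z, y, r, 4, 34, q), (z, y, r, 4, 34, s), (z, y, r, 4, 34, v)}.
Selection F = t: {(y, t, c, 10, 11, m), (y, t, c, 10, 19, m), (y, t, c, 10, 20, m), (y, t, c, 10, 34, m), (y, t, c, 10, 6, m)}
Keep only column(s) A, B: {(11, c), (19, c), (20, c), (34, c), (6, c)}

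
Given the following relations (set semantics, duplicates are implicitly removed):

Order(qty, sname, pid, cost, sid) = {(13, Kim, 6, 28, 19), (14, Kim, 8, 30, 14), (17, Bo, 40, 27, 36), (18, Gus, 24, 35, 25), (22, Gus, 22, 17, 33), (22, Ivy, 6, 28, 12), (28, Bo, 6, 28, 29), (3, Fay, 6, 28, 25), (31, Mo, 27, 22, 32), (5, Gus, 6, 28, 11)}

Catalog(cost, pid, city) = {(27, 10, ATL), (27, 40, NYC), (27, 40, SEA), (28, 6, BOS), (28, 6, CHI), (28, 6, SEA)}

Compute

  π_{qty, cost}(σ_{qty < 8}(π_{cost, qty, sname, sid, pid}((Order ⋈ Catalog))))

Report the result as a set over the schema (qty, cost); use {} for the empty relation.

Natural join on pid, cost: {(13, Kim, 6, 28, 19, BOS), (13, Kim, 6, 28, 19, CHI), (13, Kim, 6, 28, 19, SEA), (17, Bo, 40, 27, 36, NYC), (17, Bo, 40, 27, 36, SEA), (22, Ivy, 6, 28, 12, BOS), (22, Ivy, 6, 28, 12, CHI), (22, Ivy, 6, 28, 12, SEA), (28, Bo, 6, 28, 29, BOS), (28, Bo, 6, 28, 29, CHI), (28, Bo, 6, 28, 29, SEA), (3, Fay, 6, 28, 25, BOS), (3, Fay, 6, 28, 25, CHI), (3, Fay, 6, 28, 25, SEA), (5, Gus, 6, 28, 11, BOS), (5, Gus, 6, 28, 11, CHI), (5, Gus, 6, 28, 11, SEA)}
π_{cost, qty, sname, sid, pid} gives {(27, 17, Bo, 36, 40), (28, 13, Kim, 19, 6), (28, 22, Ivy, 12, 6), (28, 28, Bo, 29, 6), (28, 3, Fay, 25, 6), (28, 5, Gus, 11, 6)} (11 duplicate(s) eliminated).
σ[qty < 8]: keep tuples satisfying qty < 8 → {(28, 3, Fay, 25, 6), (28, 5, Gus, 11, 6)}
π_{qty, cost} gives {(3, 28), (5, 28)}.

{(3, 28), (5, 28)}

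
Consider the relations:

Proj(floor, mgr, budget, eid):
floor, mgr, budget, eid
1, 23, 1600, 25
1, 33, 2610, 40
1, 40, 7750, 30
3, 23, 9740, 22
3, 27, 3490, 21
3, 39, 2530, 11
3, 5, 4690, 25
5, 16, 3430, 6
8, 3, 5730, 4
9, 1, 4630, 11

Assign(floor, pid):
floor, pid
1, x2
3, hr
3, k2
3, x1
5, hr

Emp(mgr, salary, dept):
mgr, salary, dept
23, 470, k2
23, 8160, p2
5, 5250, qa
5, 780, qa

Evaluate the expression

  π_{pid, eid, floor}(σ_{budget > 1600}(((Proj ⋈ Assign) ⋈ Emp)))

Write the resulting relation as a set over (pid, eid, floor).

{(hr, 22, 3), (hr, 25, 3), (k2, 22, 3), (k2, 25, 3), (x1, 22, 3), (x1, 25, 3)}

Proj ⋈ Assign (natural join on floor): {(1, 23, 1600, 25, x2), (1, 33, 2610, 40, x2), (1, 40, 7750, 30, x2), (3, 23, 9740, 22, hr), (3, 23, 9740, 22, k2), (3, 23, 9740, 22, x1), (3, 27, 3490, 21, hr), (3, 27, 3490, 21, k2), (3, 27, 3490, 21, x1), (3, 39, 2530, 11, hr), (3, 39, 2530, 11, k2), (3, 39, 2530, 11, x1), (3, 5, 4690, 25, hr), (3, 5, 4690, 25, k2), (3, 5, 4690, 25, x1), (5, 16, 3430, 6, hr)}
(Proj ⋈ Assign) ⋈ Emp (natural join on mgr): {(1, 23, 1600, 25, x2, 470, k2), (1, 23, 1600, 25, x2, 8160, p2), (3, 23, 9740, 22, hr, 470, k2), (3, 23, 9740, 22, hr, 8160, p2), (3, 23, 9740, 22, k2, 470, k2), (3, 23, 9740, 22, k2, 8160, p2), (3, 23, 9740, 22, x1, 470, k2), (3, 23, 9740, 22, x1, 8160, p2), (3, 5, 4690, 25, hr, 5250, qa), (3, 5, 4690, 25, hr, 780, qa), (3, 5, 4690, 25, k2, 5250, qa), (3, 5, 4690, 25, k2, 780, qa), (3, 5, 4690, 25, x1, 5250, qa), (3, 5, 4690, 25, x1, 780, qa)}
σ[budget > 1600]: keep tuples satisfying budget > 1600 → {(3, 23, 9740, 22, hr, 470, k2), (3, 23, 9740, 22, hr, 8160, p2), (3, 23, 9740, 22, k2, 470, k2), (3, 23, 9740, 22, k2, 8160, p2), (3, 23, 9740, 22, x1, 470, k2), (3, 23, 9740, 22, x1, 8160, p2), (3, 5, 4690, 25, hr, 5250, qa), (3, 5, 4690, 25, hr, 780, qa), (3, 5, 4690, 25, k2, 5250, qa), (3, 5, 4690, 25, k2, 780, qa), (3, 5, 4690, 25, x1, 5250, qa), (3, 5, 4690, 25, x1, 780, qa)}
Keep only column(s) pid, eid, floor (6 duplicate(s) eliminated): {(hr, 22, 3), (hr, 25, 3), (k2, 22, 3), (k2, 25, 3), (x1, 22, 3), (x1, 25, 3)}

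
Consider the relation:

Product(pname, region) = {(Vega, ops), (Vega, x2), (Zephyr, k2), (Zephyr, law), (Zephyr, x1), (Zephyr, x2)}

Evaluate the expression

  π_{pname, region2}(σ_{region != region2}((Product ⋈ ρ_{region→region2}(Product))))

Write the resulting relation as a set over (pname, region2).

{(Vega, ops), (Vega, x2), (Zephyr, k2), (Zephyr, law), (Zephyr, x1), (Zephyr, x2)}

ρ[region→region2]: schema becomes (pname, region2); tuples unchanged.
Natural join on pname: {(Vega, ops, ops), (Vega, ops, x2), (Vega, x2, ops), (Vega, x2, x2), (Zephyr, k2, k2), (Zephyr, k2, law), (Zephyr, k2, x1), (Zephyr, k2, x2), (Zephyr, law, k2), (Zephyr, law, law), (Zephyr, law, x1), (Zephyr, law, x2), (Zephyr, x1, k2), (Zephyr, x1, law), (Zephyr, x1, x1), (Zephyr, x1, x2), (Zephyr, x2, k2), (Zephyr, x2, law), (Zephyr, x2, x1), (Zephyr, x2, x2)}
Selection region != region2: {(Vega, ops, x2), (Vega, x2, ops), (Zephyr, k2, law), (Zephyr, k2, x1), (Zephyr, k2, x2), (Zephyr, law, k2), (Zephyr, law, x1), (Zephyr, law, x2), (Zephyr, x1, k2), (Zephyr, x1, law), (Zephyr, x1, x2), (Zephyr, x2, k2), (Zephyr, x2, law), (Zephyr, x2, x1)}
π[pname, region2]: project onto (pname, region2) (8 duplicate(s) eliminated) → {(Vega, ops), (Vega, x2), (Zephyr, k2), (Zephyr, law), (Zephyr, x1), (Zephyr, x2)}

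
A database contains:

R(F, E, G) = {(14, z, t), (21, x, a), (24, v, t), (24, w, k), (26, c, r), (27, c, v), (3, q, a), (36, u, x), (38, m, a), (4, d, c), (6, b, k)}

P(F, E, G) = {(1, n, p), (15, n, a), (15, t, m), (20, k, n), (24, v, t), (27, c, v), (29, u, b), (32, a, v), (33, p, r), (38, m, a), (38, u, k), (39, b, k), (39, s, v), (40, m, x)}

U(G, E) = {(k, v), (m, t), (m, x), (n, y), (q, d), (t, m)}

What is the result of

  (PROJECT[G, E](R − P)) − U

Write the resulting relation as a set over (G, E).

Difference: {(14, z, t), (21, x, a), (24, v, t), (24, w, k), (26, c, r), (27, c, v), (3, q, a), (36, u, x), (38, m, a), (4, d, c), (6, b, k)} with {(1, n, p), (15, n, a), (15, t, m), (20, k, n), (24, v, t), (27, c, v), (29, u, b), (32, a, v), (33, p, r), (38, m, a), (38, u, k), (39, b, k), (39, s, v), (40, m, x)} → {(14, z, t), (21, x, a), (24, w, k), (26, c, r), (3, q, a), (36, u, x), (4, d, c), (6, b, k)}
π[G, E]: project onto (G, E) → {(a, q), (a, x), (c, d), (k, b), (k, w), (r, c), (t, z), (x, u)}
Difference: {(a, q), (a, x), (c, d), (k, b), (k, w), (r, c), (t, z), (x, u)} with {(k, v), (m, t), (m, x), (n, y), (q, d), (t, m)} → {(a, q), (a, x), (c, d), (k, b), (k, w), (r, c), (t, z), (x, u)}

{(a, q), (a, x), (c, d), (k, b), (k, w), (r, c), (t, z), (x, u)}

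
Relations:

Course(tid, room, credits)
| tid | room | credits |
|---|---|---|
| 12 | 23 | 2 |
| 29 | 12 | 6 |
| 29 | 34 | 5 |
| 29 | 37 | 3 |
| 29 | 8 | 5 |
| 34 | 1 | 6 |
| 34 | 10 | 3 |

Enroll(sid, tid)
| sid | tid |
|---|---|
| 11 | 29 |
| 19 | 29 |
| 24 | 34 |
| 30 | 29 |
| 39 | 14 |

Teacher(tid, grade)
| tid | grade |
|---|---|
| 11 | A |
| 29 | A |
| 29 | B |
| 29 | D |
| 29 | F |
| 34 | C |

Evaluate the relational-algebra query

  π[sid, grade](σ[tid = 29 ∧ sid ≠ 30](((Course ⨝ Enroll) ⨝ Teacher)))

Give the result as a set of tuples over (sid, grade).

{(11, A), (11, B), (11, D), (11, F), (19, A), (19, B), (19, D), (19, F)}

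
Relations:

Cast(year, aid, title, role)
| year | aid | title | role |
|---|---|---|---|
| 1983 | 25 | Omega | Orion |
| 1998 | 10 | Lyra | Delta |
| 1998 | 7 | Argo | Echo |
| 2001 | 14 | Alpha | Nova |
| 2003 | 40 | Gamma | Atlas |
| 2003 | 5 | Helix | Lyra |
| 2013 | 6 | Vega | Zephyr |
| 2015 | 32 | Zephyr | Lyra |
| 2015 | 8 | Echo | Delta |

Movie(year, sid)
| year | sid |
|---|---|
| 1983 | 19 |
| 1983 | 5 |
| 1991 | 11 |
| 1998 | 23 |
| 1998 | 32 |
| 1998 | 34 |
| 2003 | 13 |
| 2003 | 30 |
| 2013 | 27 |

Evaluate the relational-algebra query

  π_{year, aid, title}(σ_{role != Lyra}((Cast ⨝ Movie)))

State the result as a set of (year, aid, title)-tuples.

{(1983, 25, Omega), (1998, 10, Lyra), (1998, 7, Argo), (2003, 40, Gamma), (2013, 6, Vega)}

Joining Cast and Movie on year yields {(1983, 25, Omega, Orion, 19), (1983, 25, Omega, Orion, 5), (1998, 10, Lyra, Delta, 23), (1998, 10, Lyra, Delta, 32), (1998, 10, Lyra, Delta, 34), (1998, 7, Argo, Echo, 23), (1998, 7, Argo, Echo, 32), (1998, 7, Argo, Echo, 34), (2003, 40, Gamma, Atlas, 13), (2003, 40, Gamma, Atlas, 30), (2003, 5, Helix, Lyra, 13), (2003, 5, Helix, Lyra, 30), (2013, 6, Vega, Zephyr, 27)}.
Selection role != Lyra: {(1983, 25, Omega, Orion, 19), (1983, 25, Omega, Orion, 5), (1998, 10, Lyra, Delta, 23), (1998, 10, Lyra, Delta, 32), (1998, 10, Lyra, Delta, 34), (1998, 7, Argo, Echo, 23), (1998, 7, Argo, Echo, 32), (1998, 7, Argo, Echo, 34), (2003, 40, Gamma, Atlas, 13), (2003, 40, Gamma, Atlas, 30), (2013, 6, Vega, Zephyr, 27)}
π_{year, aid, title} gives {(1983, 25, Omega), (1998, 10, Lyra), (1998, 7, Argo), (2003, 40, Gamma), (2013, 6, Vega)} (6 duplicate(s) eliminated).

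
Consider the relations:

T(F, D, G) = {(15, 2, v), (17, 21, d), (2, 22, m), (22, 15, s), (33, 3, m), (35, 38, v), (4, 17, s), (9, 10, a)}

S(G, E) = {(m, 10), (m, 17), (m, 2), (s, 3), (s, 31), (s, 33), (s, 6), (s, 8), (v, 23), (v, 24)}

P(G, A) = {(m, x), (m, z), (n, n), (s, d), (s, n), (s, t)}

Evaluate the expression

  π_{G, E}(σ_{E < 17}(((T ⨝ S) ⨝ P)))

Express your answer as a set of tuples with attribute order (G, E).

{(m, 10), (m, 2), (s, 3), (s, 6), (s, 8)}

Natural join on G: {(15, 2, v, 23), (15, 2, v, 24), (2, 22, m, 10), (2, 22, m, 17), (2, 22, m, 2), (22, 15, s, 3), (22, 15, s, 31), (22, 15, s, 33), (22, 15, s, 6), (22, 15, s, 8), (33, 3, m, 10), (33, 3, m, 17), (33, 3, m, 2), (35, 38, v, 23), (35, 38, v, 24), (4, 17, s, 3), (4, 17, s, 31), (4, 17, s, 33), (4, 17, s, 6), (4, 17, s, 8)}
Natural join on G: {(2, 22, m, 10, x), (2, 22, m, 10, z), (2, 22, m, 17, x), (2, 22, m, 17, z), (2, 22, m, 2, x), (2, 22, m, 2, z), (22, 15, s, 3, d), (22, 15, s, 3, n), (22, 15, s, 3, t), (22, 15, s, 31, d), (22, 15, s, 31, n), (22, 15, s, 31, t), (22, 15, s, 33, d), (22, 15, s, 33, n), (22, 15, s, 33, t), (22, 15, s, 6, d), (22, 15, s, 6, n), (22, 15, s, 6, t), (22, 15, s, 8, d), (22, 15, s, 8, n), (22, 15, s, 8, t), (33, 3, m, 10, x), (33, 3, m, 10, z), (33, 3, m, 17, x), (33, 3, m, 17, z), (33, 3, m, 2, x), (33, 3, m, 2, z), (4, 17, s, 3, d), (4, 17, s, 3, n), (4, 17, s, 3, t), (4, 17, s, 31, d), (4, 17, s, 31, n), (4, 17, s, 31, t), (4, 17, s, 33, d), (4, 17, s, 33, n), (4, 17, s, 33, t), (4, 17, s, 6, d), (4, 17, s, 6, n), (4, 17, s, 6, t), (4, 17, s, 8, d), (4, 17, s, 8, n), (4, 17, s, 8, t)}
Filtering on E < 17 leaves {(2, 22, m, 10, x), (2, 22, m, 10, z), (2, 22, m, 2, x), (2, 22, m, 2, z), (22, 15, s, 3, d), (22, 15, s, 3, n), (22, 15, s, 3, t), (22, 15, s, 6, d), (22, 15, s, 6, n), (22, 15, s, 6, t), (22, 15, s, 8, d), (22, 15, s, 8, n), (22, 15, s, 8, t), (33, 3, m, 10, x), (33, 3, m, 10, z), (33, 3, m, 2, x), (33, 3, m, 2, z), (4, 17, s, 3, d), (4, 17, s, 3, n), (4, 17, s, 3, t), (4, 17, s, 6, d), (4, 17, s, 6, n), (4, 17, s, 6, t), (4, 17, s, 8, d), (4, 17, s, 8, n), (4, 17, s, 8, t)}.
Keep only column(s) G, E (21 duplicate(s) eliminated): {(m, 10), (m, 2), (s, 3), (s, 6), (s, 8)}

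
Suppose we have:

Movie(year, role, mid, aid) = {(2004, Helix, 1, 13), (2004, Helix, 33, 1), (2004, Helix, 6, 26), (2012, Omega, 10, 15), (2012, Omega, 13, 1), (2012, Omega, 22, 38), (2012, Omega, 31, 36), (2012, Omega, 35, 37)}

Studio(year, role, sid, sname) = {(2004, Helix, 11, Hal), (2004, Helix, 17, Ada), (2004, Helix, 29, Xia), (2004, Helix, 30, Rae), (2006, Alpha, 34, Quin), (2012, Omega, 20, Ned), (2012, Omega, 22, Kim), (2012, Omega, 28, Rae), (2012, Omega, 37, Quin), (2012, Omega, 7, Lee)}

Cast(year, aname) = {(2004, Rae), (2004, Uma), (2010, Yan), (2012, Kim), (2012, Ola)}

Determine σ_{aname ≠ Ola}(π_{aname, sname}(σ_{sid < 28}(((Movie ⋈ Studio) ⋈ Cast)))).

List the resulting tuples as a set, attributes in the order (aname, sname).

{(Kim, Kim), (Kim, Lee), (Kim, Ned), (Rae, Ada), (Rae, Hal), (Uma, Ada), (Uma, Hal)}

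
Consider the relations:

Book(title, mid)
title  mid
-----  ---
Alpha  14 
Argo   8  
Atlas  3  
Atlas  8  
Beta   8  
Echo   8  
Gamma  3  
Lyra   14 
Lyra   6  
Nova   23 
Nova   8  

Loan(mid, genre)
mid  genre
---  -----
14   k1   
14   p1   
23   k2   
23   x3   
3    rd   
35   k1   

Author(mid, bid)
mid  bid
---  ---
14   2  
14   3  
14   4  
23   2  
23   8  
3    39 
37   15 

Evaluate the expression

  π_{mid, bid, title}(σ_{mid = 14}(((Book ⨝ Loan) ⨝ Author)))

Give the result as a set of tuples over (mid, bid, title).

{(14, 2, Alpha), (14, 2, Lyra), (14, 3, Alpha), (14, 3, Lyra), (14, 4, Alpha), (14, 4, Lyra)}

Natural join on mid: {(Alpha, 14, k1), (Alpha, 14, p1), (Atlas, 3, rd), (Gamma, 3, rd), (Lyra, 14, k1), (Lyra, 14, p1), (Nova, 23, k2), (Nova, 23, x3)}
Natural join on mid: {(Alpha, 14, k1, 2), (Alpha, 14, k1, 3), (Alpha, 14, k1, 4), (Alpha, 14, p1, 2), (Alpha, 14, p1, 3), (Alpha, 14, p1, 4), (Atlas, 3, rd, 39), (Gamma, 3, rd, 39), (Lyra, 14, k1, 2), (Lyra, 14, k1, 3), (Lyra, 14, k1, 4), (Lyra, 14, p1, 2), (Lyra, 14, p1, 3), (Lyra, 14, p1, 4), (Nova, 23, k2, 2), (Nova, 23, k2, 8), (Nova, 23, x3, 2), (Nova, 23, x3, 8)}
σ[mid = 14]: keep tuples satisfying mid = 14 → {(Alpha, 14, k1, 2), (Alpha, 14, k1, 3), (Alpha, 14, k1, 4), (Alpha, 14, p1, 2), (Alpha, 14, p1, 3), (Alpha, 14, p1, 4), (Lyra, 14, k1, 2), (Lyra, 14, k1, 3), (Lyra, 14, k1, 4), (Lyra, 14, p1, 2), (Lyra, 14, p1, 3), (Lyra, 14, p1, 4)}
Keep only column(s) mid, bid, title (6 duplicate(s) eliminated): {(14, 2, Alpha), (14, 2, Lyra), (14, 3, Alpha), (14, 3, Lyra), (14, 4, Alpha), (14, 4, Lyra)}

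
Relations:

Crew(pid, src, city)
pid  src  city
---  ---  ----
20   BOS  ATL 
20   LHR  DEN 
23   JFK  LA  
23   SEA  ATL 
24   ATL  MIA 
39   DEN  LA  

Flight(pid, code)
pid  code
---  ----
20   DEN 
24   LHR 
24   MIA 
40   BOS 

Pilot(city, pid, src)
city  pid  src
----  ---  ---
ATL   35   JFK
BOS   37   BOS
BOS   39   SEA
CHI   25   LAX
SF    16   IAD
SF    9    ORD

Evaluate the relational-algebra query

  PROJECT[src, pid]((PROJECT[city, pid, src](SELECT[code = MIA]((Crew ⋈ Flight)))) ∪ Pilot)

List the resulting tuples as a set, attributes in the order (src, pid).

Joining Crew and Flight on pid yields {(20, BOS, ATL, DEN), (20, LHR, DEN, DEN), (24, ATL, MIA, LHR), (24, ATL, MIA, MIA)}.
Apply σ_{code = MIA}; surviving tuples: {(24, ATL, MIA, MIA)}
Projecting to city, pid, src: {(MIA, 24, ATL)}
Taking the union: {(ATL, 35, JFK), (BOS, 37, BOS), (BOS, 39, SEA), (CHI, 25, LAX), (MIA, 24, ATL), (SF, 16, IAD), (SF, 9, ORD)}
Projecting to src, pid: {(ATL, 24), (BOS, 37), (IAD, 16), (JFK, 35), (LAX, 25), (ORD, 9), (SEA, 39)}

{(ATL, 24), (BOS, 37), (IAD, 16), (JFK, 35), (LAX, 25), (ORD, 9), (SEA, 39)}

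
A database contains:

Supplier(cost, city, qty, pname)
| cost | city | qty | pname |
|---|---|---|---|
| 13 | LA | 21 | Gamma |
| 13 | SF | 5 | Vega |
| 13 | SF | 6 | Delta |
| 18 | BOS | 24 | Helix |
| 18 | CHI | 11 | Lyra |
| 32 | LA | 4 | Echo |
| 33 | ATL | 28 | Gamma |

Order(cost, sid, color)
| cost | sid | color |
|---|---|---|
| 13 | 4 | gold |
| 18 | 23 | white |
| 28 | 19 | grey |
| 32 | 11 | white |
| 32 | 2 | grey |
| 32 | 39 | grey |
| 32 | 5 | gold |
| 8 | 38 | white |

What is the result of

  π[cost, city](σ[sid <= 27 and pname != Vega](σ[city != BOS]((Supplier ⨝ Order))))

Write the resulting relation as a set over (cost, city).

Natural join on cost: {(13, LA, 21, Gamma, 4, gold), (13, SF, 5, Vega, 4, gold), (13, SF, 6, Delta, 4, gold), (18, BOS, 24, Helix, 23, white), (18, CHI, 11, Lyra, 23, white), (32, LA, 4, Echo, 11, white), (32, LA, 4, Echo, 2, grey), (32, LA, 4, Echo, 39, grey), (32, LA, 4, Echo, 5, gold)}
Selection city != BOS: {(13, LA, 21, Gamma, 4, gold), (13, SF, 5, Vega, 4, gold), (13, SF, 6, Delta, 4, gold), (18, CHI, 11, Lyra, 23, white), (32, LA, 4, Echo, 11, white), (32, LA, 4, Echo, 2, grey), (32, LA, 4, Echo, 39, grey), (32, LA, 4, Echo, 5, gold)}
Selection sid <= 27 and pname != Vega: {(13, LA, 21, Gamma, 4, gold), (13, SF, 6, Delta, 4, gold), (18, CHI, 11, Lyra, 23, white), (32, LA, 4, Echo, 11, white), (32, LA, 4, Echo, 2, grey), (32, LA, 4, Echo, 5, gold)}
Keep only column(s) cost, city (2 duplicate(s) eliminated): {(13, LA), (13, SF), (18, CHI), (32, LA)}

{(13, LA), (13, SF), (18, CHI), (32, LA)}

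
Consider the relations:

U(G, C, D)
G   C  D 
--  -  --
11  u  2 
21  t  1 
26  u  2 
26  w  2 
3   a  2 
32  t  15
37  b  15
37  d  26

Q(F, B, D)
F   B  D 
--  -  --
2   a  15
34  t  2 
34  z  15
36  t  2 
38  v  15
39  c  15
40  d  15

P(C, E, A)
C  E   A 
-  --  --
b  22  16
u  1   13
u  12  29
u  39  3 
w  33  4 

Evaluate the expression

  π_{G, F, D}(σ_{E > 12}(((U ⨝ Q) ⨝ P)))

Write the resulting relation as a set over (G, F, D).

Natural join on D: {(11, u, 2, 34, t), (11, u, 2, 36, t), (26, u, 2, 34, t), (26, u, 2, 36, t), (26, w, 2, 34, t), (26, w, 2, 36, t), (3, a, 2, 34, t), (3, a, 2, 36, t), (32, t, 15, 2, a), (32, t, 15, 34, z), (32, t, 15, 38, v), (32, t, 15, 39, c), (32, t, 15, 40, d), (37, b, 15, 2, a), (37, b, 15, 34, z), (37, b, 15, 38, v), (37, b, 15, 39, c), (37, b, 15, 40, d)}
Natural join on C: {(11, u, 2, 34, t, 1, 13), (11, u, 2, 34, t, 12, 29), (11, u, 2, 34, t, 39, 3), (11, u, 2, 36, t, 1, 13), (11, u, 2, 36, t, 12, 29), (11, u, 2, 36, t, 39, 3), (26, u, 2, 34, t, 1, 13), (26, u, 2, 34, t, 12, 29), (26, u, 2, 34, t, 39, 3), (26, u, 2, 36, t, 1, 13), (26, u, 2, 36, t, 12, 29), (26, u, 2, 36, t, 39, 3), (26, w, 2, 34, t, 33, 4), (26, w, 2, 36, t, 33, 4), (37, b, 15, 2, a, 22, 16), (37, b, 15, 34, z, 22, 16), (37, b, 15, 38, v, 22, 16), (37, b, 15, 39, c, 22, 16), (37, b, 15, 40, d, 22, 16)}
Apply σ_{E > 12}; surviving tuples: {(11, u, 2, 34, t, 39, 3), (11, u, 2, 36, t, 39, 3), (26, u, 2, 34, t, 39, 3), (26, u, 2, 36, t, 39, 3), (26, w, 2, 34, t, 33, 4), (26, w, 2, 36, t, 33, 4), (37, b, 15, 2, a, 22, 16), (37, b, 15, 34, z, 22, 16), (37, b, 15, 38, v, 22, 16), (37, b, 15, 39, c, 22, 16), (37, b, 15, 40, d, 22, 16)}
π[G, F, D]: project onto (G, F, D) (2 duplicate(s) eliminated) → {(11, 34, 2), (11, 36, 2), (26, 34, 2), (26, 36, 2), (37, 2, 15), (37, 34, 15), (37, 38, 15), (37, 39, 15), (37, 40, 15)}

{(11, 34, 2), (11, 36, 2), (26, 34, 2), (26, 36, 2), (37, 2, 15), (37, 34, 15), (37, 38, 15), (37, 39, 15), (37, 40, 15)}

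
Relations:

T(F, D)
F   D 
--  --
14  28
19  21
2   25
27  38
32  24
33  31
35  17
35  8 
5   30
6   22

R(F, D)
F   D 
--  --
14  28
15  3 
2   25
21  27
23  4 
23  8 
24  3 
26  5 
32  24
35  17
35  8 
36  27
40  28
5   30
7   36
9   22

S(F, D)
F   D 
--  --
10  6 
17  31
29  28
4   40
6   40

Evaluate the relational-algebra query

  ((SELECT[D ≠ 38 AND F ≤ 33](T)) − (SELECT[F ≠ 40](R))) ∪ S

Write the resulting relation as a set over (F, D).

{(10, 6), (17, 31), (19, 21), (29, 28), (33, 31), (4, 40), (6, 22), (6, 40)}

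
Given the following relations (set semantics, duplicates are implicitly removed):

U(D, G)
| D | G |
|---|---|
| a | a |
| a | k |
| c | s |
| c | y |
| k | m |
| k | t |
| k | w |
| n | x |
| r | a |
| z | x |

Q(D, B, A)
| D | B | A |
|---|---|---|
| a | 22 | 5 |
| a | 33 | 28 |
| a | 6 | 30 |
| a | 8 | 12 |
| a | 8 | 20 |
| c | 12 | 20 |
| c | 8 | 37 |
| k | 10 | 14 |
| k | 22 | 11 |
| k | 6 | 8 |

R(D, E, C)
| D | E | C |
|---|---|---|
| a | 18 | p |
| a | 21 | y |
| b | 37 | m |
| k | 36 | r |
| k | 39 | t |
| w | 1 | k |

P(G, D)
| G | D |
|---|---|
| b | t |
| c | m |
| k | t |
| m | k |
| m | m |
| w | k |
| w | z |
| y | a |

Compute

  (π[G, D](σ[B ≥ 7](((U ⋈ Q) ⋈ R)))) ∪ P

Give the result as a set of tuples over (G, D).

Joining U and Q on D yields {(a, a, 22, 5), (a, a, 33, 28), (a, a, 6, 30), (a, a, 8, 12), (a, a, 8, 20), (a, k, 22, 5), (a, k, 33, 28), (a, k, 6, 30), (a, k, 8, 12), (a, k, 8, 20), (c, s, 12, 20), (c, s, 8, 37), (c, y, 12, 20), (c, y, 8, 37), (k, m, 10, 14), (k, m, 22, 11), (k, m, 6, 8), (k, t, 10, 14), (k, t, 22, 11), (k, t, 6, 8), (k, w, 10, 14), (k, w, 22, 11), (k, w, 6, 8)}.
Joining (U ⋈ Q) and R on D yields {(a, a, 22, 5, 18, p), (a, a, 22, 5, 21, y), (a, a, 33, 28, 18, p), (a, a, 33, 28, 21, y), (a, a, 6, 30, 18, p), (a, a, 6, 30, 21, y), (a, a, 8, 12, 18, p), (a, a, 8, 12, 21, y), (a, a, 8, 20, 18, p), (a, a, 8, 20, 21, y), (a, k, 22, 5, 18, p), (a, k, 22, 5, 21, y), (a, k, 33, 28, 18, p), (a, k, 33, 28, 21, y), (a, k, 6, 30, 18, p), (a, k, 6, 30, 21, y), (a, k, 8, 12, 18, p), (a, k, 8, 12, 21, y), (a, k, 8, 20, 18, p), (a, k, 8, 20, 21, y), (k, m, 10, 14, 36, r), (k, m, 10, 14, 39, t), (k, m, 22, 11, 36, r), (k, m, 22, 11, 39, t), (k, m, 6, 8, 36, r), (k, m, 6, 8, 39, t), (k, t, 10, 14, 36, r), (k, t, 10, 14, 39, t), (k, t, 22, 11, 36, r), (k, t, 22, 11, 39, t), (k, t, 6, 8, 36, r), (k, t, 6, 8, 39, t), (k, w, 10, 14, 36, r), (k, w, 10, 14, 39, t), (k, w, 22, 11, 36, r), (k, w, 22, 11, 39, t), (k, w, 6, 8, 36, r), (k, w, 6, 8, 39, t)}.
Selection B ≥ 7: {(a, a, 22, 5, 18, p), (a, a, 22, 5, 21, y), (a, a, 33, 28, 18, p), (a, a, 33, 28, 21, y), (a, a, 8, 12, 18, p), (a, a, 8, 12, 21, y), (a, a, 8, 20, 18, p), (a, a, 8, 20, 21, y), (a, k, 22, 5, 18, p), (a, k, 22, 5, 21, y), (a, k, 33, 28, 18, p), (a, k, 33, 28, 21, y), (a, k, 8, 12, 18, p), (a, k, 8, 12, 21, y), (a, k, 8, 20, 18, p), (a, k, 8, 20, 21, y), (k, m, 10, 14, 36, r), (k, m, 10, 14, 39, t), (k, m, 22, 11, 36, r), (k, m, 22, 11, 39, t), (k, t, 10, 14, 36, r), (k, t, 10, 14, 39, t), (k, t, 22, 11, 36, r), (k, t, 22, 11, 39, t), (k, w, 10, 14, 36, r), (k, w, 10, 14, 39, t), (k, w, 22, 11, 36, r), (k, w, 22, 11, 39, t)}
π_{G, D} gives {(a, a), (k, a), (m, k), (t, k), (w, k)} (23 duplicate(s) eliminated).
Union: {(a, a), (k, a), (m, k), (t, k), (w, k)} with {(b, t), (c, m), (k, t), (m, k), (m, m), (w, k), (w, z), (y, a)} → {(a, a), (b, t), (c, m), (k, a), (k, t), (m, k), (m, m), (t, k), (w, k), (w, z), (y, a)}

{(a, a), (b, t), (c, m), (k, a), (k, t), (m, k), (m, m), (t, k), (w, k), (w, z), (y, a)}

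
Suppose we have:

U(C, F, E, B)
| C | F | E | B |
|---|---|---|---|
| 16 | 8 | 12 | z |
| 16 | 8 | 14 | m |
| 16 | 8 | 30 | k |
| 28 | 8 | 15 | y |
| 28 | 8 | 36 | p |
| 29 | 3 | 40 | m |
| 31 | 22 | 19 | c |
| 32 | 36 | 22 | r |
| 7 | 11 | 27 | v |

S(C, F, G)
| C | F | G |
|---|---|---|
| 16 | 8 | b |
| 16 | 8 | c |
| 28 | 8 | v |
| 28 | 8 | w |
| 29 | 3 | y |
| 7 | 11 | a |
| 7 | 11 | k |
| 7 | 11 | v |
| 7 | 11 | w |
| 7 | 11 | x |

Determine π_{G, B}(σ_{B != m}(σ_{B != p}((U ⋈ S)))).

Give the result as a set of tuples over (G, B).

{(a, v), (b, k), (b, z), (c, k), (c, z), (k, v), (v, v), (v, y), (w, v), (w, y), (x, v)}

Joining U and S on C, F yields {(16, 8, 12, z, b), (16, 8, 12, z, c), (16, 8, 14, m, b), (16, 8, 14, m, c), (16, 8, 30, k, b), (16, 8, 30, k, c), (28, 8, 15, y, v), (28, 8, 15, y, w), (28, 8, 36, p, v), (28, 8, 36, p, w), (29, 3, 40, m, y), (7, 11, 27, v, a), (7, 11, 27, v, k), (7, 11, 27, v, v), (7, 11, 27, v, w), (7, 11, 27, v, x)}.
Filtering on B != p leaves {(16, 8, 12, z, b), (16, 8, 12, z, c), (16, 8, 14, m, b), (16, 8, 14, m, c), (16, 8, 30, k, b), (16, 8, 30, k, c), (28, 8, 15, y, v), (28, 8, 15, y, w), (29, 3, 40, m, y), (7, 11, 27, v, a), (7, 11, 27, v, k), (7, 11, 27, v, v), (7, 11, 27, v, w), (7, 11, 27, v, x)}.
Filtering on B != m leaves {(16, 8, 12, z, b), (16, 8, 12, z, c), (16, 8, 30, k, b), (16, 8, 30, k, c), (28, 8, 15, y, v), (28, 8, 15, y, w), (7, 11, 27, v, a), (7, 11, 27, v, k), (7, 11, 27, v, v), (7, 11, 27, v, w), (7, 11, 27, v, x)}.
Keep only column(s) G, B: {(a, v), (b, k), (b, z), (c, k), (c, z), (k, v), (v, v), (v, y), (w, v), (w, y), (x, v)}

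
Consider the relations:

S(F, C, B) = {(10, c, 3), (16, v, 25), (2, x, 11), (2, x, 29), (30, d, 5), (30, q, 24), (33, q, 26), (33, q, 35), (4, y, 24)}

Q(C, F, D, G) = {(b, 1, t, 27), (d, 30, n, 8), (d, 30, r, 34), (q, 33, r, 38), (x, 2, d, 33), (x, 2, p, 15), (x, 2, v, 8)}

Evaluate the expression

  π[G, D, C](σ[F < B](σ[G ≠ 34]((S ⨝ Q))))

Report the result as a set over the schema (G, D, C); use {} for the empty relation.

S ⋈ Q (natural join on F, C): {(2, x, 11, d, 33), (2, x, 11, p, 15), (2, x, 11, v, 8), (2, x, 29, d, 33), (2, x, 29, p, 15), (2, x, 29, v, 8), (30, d, 5, n, 8), (30, d, 5, r, 34), (33, q, 26, r, 38), (33, q, 35, r, 38)}
Apply σ_{G ≠ 34}; surviving tuples: {(2, x, 11, d, 33), (2, x, 11, p, 15), (2, x, 11, v, 8), (2, x, 29, d, 33), (2, x, 29, p, 15), (2, x, 29, v, 8), (30, d, 5, n, 8), (33, q, 26, r, 38), (33, q, 35, r, 38)}
Apply σ_{F < B}; surviving tuples: {(2, x, 11, d, 33), (2, x, 11, p, 15), (2, x, 11, v, 8), (2, x, 29, d, 33), (2, x, 29, p, 15), (2, x, 29, v, 8), (33, q, 35, r, 38)}
Keep only column(s) G, D, C (3 duplicate(s) eliminated): {(15, p, x), (33, d, x), (38, r, q), (8, v, x)}

{(15, p, x), (33, d, x), (38, r, q), (8, v, x)}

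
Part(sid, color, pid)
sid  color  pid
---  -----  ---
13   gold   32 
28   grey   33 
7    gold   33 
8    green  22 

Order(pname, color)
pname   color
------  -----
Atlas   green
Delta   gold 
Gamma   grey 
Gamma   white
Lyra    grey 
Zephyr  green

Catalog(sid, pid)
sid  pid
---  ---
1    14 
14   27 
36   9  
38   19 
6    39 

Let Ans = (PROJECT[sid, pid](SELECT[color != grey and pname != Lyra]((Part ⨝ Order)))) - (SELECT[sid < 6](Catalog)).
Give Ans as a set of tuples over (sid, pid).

Natural join on color: {(13, gold, 32, Delta), (28, grey, 33, Gamma), (28, grey, 33, Lyra), (7, gold, 33, Delta), (8, green, 22, Atlas), (8, green, 22, Zephyr)}
Filtering on color != grey and pname != Lyra leaves {(13, gold, 32, Delta), (7, gold, 33, Delta), (8, green, 22, Atlas), (8, green, 22, Zephyr)}.
Projecting to sid, pid (1 duplicate(s) eliminated): {(13, 32), (7, 33), (8, 22)}
Filtering on sid < 6 leaves {(1, 14)}.
Difference: {(13, 32), (7, 33), (8, 22)} with {(1, 14)} → {(13, 32), (7, 33), (8, 22)}

{(13, 32), (7, 33), (8, 22)}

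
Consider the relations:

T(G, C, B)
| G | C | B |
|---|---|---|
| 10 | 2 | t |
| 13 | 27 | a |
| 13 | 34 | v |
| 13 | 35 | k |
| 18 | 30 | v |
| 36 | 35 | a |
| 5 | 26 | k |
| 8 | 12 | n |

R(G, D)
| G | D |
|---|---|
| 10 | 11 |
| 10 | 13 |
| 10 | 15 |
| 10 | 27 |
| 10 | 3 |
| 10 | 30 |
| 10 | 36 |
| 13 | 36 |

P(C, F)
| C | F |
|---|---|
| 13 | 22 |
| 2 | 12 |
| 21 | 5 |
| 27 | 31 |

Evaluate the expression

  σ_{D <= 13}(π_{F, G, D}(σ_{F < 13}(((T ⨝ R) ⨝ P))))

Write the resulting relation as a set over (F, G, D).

T ⋈ R (natural join on G): {(10, 2, t, 11), (10, 2, t, 13), (10, 2, t, 15), (10, 2, t, 27), (10, 2, t, 3), (10, 2, t, 30), (10, 2, t, 36), (13, 27, a, 36), (13, 34, v, 36), (13, 35, k, 36)}
(T ⨝ R) ⋈ P (natural join on C): {(10, 2, t, 11, 12), (10, 2, t, 13, 12), (10, 2, t, 15, 12), (10, 2, t, 27, 12), (10, 2, t, 3, 12), (10, 2, t, 30, 12), (10, 2, t, 36, 12), (13, 27, a, 36, 31)}
σ[F < 13]: keep tuples satisfying F < 13 → {(10, 2, t, 11, 12), (10, 2, t, 13, 12), (10, 2, t, 15, 12), (10, 2, t, 27, 12), (10, 2, t, 3, 12), (10, 2, t, 30, 12), (10, 2, t, 36, 12)}
Projecting to F, G, D: {(12, 10, 11), (12, 10, 13), (12, 10, 15), (12, 10, 27), (12, 10, 3), (12, 10, 30), (12, 10, 36)}
σ[D <= 13]: keep tuples satisfying D <= 13 → {(12, 10, 11), (12, 10, 13), (12, 10, 3)}

{(12, 10, 11), (12, 10, 13), (12, 10, 3)}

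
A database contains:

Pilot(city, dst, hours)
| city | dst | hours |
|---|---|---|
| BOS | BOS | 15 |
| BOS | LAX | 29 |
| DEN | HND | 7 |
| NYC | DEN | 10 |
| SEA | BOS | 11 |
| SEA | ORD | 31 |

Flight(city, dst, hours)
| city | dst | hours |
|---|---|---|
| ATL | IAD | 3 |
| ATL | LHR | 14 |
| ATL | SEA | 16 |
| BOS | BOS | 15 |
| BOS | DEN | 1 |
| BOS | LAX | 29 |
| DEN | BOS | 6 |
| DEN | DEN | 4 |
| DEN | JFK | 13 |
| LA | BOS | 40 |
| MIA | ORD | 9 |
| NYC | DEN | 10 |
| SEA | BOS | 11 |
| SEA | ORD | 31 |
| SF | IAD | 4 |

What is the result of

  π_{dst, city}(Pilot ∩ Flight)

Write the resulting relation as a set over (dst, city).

{(BOS, BOS), (BOS, SEA), (DEN, NYC), (LAX, BOS), (ORD, SEA)}

Intersection: {(BOS, BOS, 15), (BOS, LAX, 29), (DEN, HND, 7), (NYC, DEN, 10), (SEA, BOS, 11), (SEA, ORD, 31)} with {(ATL, IAD, 3), (ATL, LHR, 14), (ATL, SEA, 16), (BOS, BOS, 15), (BOS, DEN, 1), (BOS, LAX, 29), (DEN, BOS, 6), (DEN, DEN, 4), (DEN, JFK, 13), (LA, BOS, 40), (MIA, ORD, 9), (NYC, DEN, 10), (SEA, BOS, 11), (SEA, ORD, 31), (SF, IAD, 4)} → {(BOS, BOS, 15), (BOS, LAX, 29), (NYC, DEN, 10), (SEA, BOS, 11), (SEA, ORD, 31)}
π[dst, city]: project onto (dst, city) → {(BOS, BOS), (BOS, SEA), (DEN, NYC), (LAX, BOS), (ORD, SEA)}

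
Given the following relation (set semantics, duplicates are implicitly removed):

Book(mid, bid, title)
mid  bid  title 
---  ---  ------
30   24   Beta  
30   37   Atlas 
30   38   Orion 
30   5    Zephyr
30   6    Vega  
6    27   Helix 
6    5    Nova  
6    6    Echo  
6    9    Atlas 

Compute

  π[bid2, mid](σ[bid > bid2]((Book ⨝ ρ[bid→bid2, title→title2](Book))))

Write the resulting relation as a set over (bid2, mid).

ρ[bid→bid2, title→title2]: schema becomes (mid, bid2, title2); tuples unchanged.
Joining Book and ρ[bid→bid2, title→title2](Book) on mid yields {(30, 24, Beta, 24, Beta), (30, 24, Beta, 37, Atlas), (30, 24, Beta, 38, Orion), (30, 24, Beta, 5, Zephyr), (30, 24, Beta, 6, Vega), (30, 37, Atlas, 24, Beta), (30, 37, Atlas, 37, Atlas), (30, 37, Atlas, 38, Orion), (30, 37, Atlas, 5, Zephyr), (30, 37, Atlas, 6, Vega), (30, 38, Orion, 24, Beta), (30, 38, Orion, 37, Atlas), (30, 38, Orion, 38, Orion), (30, 38, Orion, 5, Zephyr), (30, 38, Orion, 6, Vega), (30, 5, Zephyr, 24, Beta), (30, 5, Zephyr, 37, Atlas), (30, 5, Zephyr, 38, Orion), (30, 5, Zephyr, 5, Zephyr), (30, 5, Zephyr, 6, Vega), (30, 6, Vega, 24, Beta), (30, 6, Vega, 37, Atlas), (30, 6, Vega, 38, Orion), (30, 6, Vega, 5, Zephyr), (30, 6, Vega, 6, Vega), (6, 27, Helix, 27, Helix), (6, 27, Helix, 5, Nova), (6, 27, Helix, 6, Echo), (6, 27, Helix, 9, Atlas), (6, 5, Nova, 27, Helix), (6, 5, Nova, 5, Nova), (6, 5, Nova, 6, Echo), (6, 5, Nova, 9, Atlas), (6, 6, Echo, 27, Helix), (6, 6, Echo, 5, Nova), (6, 6, Echo, 6, Echo), (6, 6, Echo, 9, Atlas), (6, 9, Atlas, 27, Helix), (6, 9, Atlas, 5, Nova), (6, 9, Atlas, 6, Echo), (6, 9, Atlas, 9, Atlas)}.
σ[bid > bid2]: keep tuples satisfying bid > bid2 → {(30, 24, Beta, 5, Zephyr), (30, 24, Beta, 6, Vega), (30, 37, Atlas, 24, Beta), (30, 37, Atlas, 5, Zephyr), (30, 37, Atlas, 6, Vega), (30, 38, Orion, 24, Beta), (30, 38, Orion, 37, Atlas), (30, 38, Orion, 5, Zephyr), (30, 38, Orion, 6, Vega), (30, 6, Vega, 5, Zephyr), (6, 27, Helix, 5, Nova), (6, 27, Helix, 6, Echo), (6, 27, Helix, 9, Atlas), (6, 6, Echo, 5, Nova), (6, 9, Atlas, 5, Nova), (6, 9, Atlas, 6, Echo)}
π[bid2, mid]: project onto (bid2, mid) (9 duplicate(s) eliminated) → {(24, 30), (37, 30), (5, 30), (5, 6), (6, 30), (6, 6), (9, 6)}

{(24, 30), (37, 30), (5, 30), (5, 6), (6, 30), (6, 6), (9, 6)}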